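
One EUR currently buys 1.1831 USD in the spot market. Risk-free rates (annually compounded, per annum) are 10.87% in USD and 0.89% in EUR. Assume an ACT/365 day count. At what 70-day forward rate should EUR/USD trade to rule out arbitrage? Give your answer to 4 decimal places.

By covered interest parity, F = S · (1+r_USD)^T / (1+r_EUR)^T
= 1.1831 × 1.019987 / 1.001701 = 1.1831 × 1.018255
F = 1.2047 USD per EUR

1.2047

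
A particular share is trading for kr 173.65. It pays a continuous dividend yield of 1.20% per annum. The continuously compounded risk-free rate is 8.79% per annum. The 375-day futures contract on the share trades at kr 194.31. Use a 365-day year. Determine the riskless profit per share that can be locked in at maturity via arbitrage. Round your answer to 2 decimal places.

Fair futures: F* = S·e^(carry·T), with carry = (r − q) = 0.0879 − 0.0120 = 0.0759
F* = 173.65 · e^(0.0759 × 375/365) = 173.65 · e^0.077979 = 173.65 × 1.081100 = kr 187.7330
Market kr 194.31 > fair kr 187.7330: forward overpriced → cash-and-carry (buy spot, short the forward).
At maturity, profit = |F_mkt − F*| = |194.31 − 187.7330| = kr 6.58 per share

kr 6.58 per share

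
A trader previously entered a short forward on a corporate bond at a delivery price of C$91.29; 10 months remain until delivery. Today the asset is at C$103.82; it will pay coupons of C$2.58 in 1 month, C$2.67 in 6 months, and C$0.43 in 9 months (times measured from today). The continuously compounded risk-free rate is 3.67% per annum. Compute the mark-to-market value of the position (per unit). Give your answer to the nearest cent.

-C$9.67

PV(remaining coupons) I = 2.58·e^(−0.0367·1/12) + 2.67·e^(−0.0367·6/12) + 0.43·e^(−0.0367·9/12) = 5.6119
Current forward F = (S − I)·e^(rT) = (103.82 − 5.6119)·e^(0.0367·10/12) = 98.2081 × 1.031056 = 101.2581
Value (long) = (F − K)·e^(−rT) = (101.2581 − 91.29) × 0.969880 = 9.6679
Short position value = −(long value) = -C$9.67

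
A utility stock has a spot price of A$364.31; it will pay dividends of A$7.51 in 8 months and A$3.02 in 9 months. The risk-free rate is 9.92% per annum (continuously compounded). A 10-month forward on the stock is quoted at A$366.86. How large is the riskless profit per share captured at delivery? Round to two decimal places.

A$18.17 per share

PV(dividends) I = 7.51·e^(−0.0992·8/12) + 3.02·e^(−0.0992·9/12) = 9.8329
Fair forward F* = (S − I)·e^(rT) = (364.31 − 9.8329)·e^0.082667 = 354.4771 × 1.086180 = 385.0259
Market A$366.86 < fair 385.0259: forward underpriced → reverse cash-and-carry (short the stock, invest proceeds at r, pay the dividends, go long the forward).
Profit at T = |F_mkt − F*| = |366.86 − 385.0259| = A$18.17 per share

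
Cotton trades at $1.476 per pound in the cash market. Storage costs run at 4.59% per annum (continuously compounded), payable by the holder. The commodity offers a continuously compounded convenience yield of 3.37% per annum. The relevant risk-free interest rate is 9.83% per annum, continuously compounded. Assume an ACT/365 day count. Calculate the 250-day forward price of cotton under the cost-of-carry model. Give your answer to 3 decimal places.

Net carry = r + u − y = 0.0983 + 0.0459 − 0.0337 = 0.1105
F = S·e^((r+u−y)T) = 1.476 · e^(0.1105 × 250/365) = 1.476 · e^0.075685
= 1.476 × 1.078623 = $1.592 per pound

$1.592 per pound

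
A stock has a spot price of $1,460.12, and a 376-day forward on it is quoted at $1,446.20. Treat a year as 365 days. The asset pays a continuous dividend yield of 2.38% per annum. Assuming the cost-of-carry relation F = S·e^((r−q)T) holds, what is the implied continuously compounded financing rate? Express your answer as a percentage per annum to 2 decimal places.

From F = S·e^((r−q)T): (r − q) = ln(F/S)/T
ln(1446.20/1460.12) = ln(0.990467) = -0.009579
(r − q) = -0.009579 / (376/365) = -0.009299
r = ln(F/S)/T + q = -0.009299 + 0.0238 = 0.014501
r = 1.45%

1.45%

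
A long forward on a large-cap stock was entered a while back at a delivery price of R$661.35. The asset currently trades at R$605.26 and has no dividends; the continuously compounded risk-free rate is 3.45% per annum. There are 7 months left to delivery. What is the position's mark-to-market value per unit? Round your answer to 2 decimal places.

Current fair forward for the remaining 7 months: F = S·e^(r·T), r = 0.0345
F = 605.26 · e^(0.0345 × 7/12) = 605.26 × 1.020329 = 617.5643
Value of long forward = (F − K)·e^(−rT) = (617.5643 − 661.35) · e^(−0.0345·7/12)
= -43.7857 × 0.980076 = -42.91

-R$42.91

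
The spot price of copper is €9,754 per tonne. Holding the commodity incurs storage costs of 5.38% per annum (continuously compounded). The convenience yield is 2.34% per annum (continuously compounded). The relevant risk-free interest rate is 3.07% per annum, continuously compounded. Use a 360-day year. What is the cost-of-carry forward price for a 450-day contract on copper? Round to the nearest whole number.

Net carry = r + u − y = 0.0307 + 0.0538 − 0.0234 = 0.0611
F = S·e^((r+u−y)T) = 9754 · e^(0.0611 × 450/360) = 9754 · e^0.076375
= 9754 × 1.079367 = €10,528 per tonne

€10,528 per tonne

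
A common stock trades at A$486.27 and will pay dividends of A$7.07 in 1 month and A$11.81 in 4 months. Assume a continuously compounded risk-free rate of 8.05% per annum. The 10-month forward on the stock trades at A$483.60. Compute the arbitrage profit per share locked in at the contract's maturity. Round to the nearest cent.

PV(dividends) I = 7.07·e^(−0.0805·1/12) + 11.81·e^(−0.0805·4/12) = 18.5200
Fair forward F* = (S − I)·e^(rT) = (486.27 − 18.5200)·e^0.067083 = 467.7500 × 1.069384 = 500.2044
Market A$483.60 < fair 500.2044: forward underpriced → reverse cash-and-carry (short the stock, invest proceeds at r, pay the dividends, go long the forward).
Profit at T = |F_mkt − F*| = |483.60 − 500.2044| = A$16.60 per share

A$16.60 per share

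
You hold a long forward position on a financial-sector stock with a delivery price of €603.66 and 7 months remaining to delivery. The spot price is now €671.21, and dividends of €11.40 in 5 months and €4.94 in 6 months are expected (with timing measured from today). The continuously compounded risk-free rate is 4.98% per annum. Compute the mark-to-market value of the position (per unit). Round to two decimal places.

PV(remaining dividends) I = 11.40·e^(−0.0498·5/12) + 4.94·e^(−0.0498·6/12) = 15.9844
Current forward F = (S − I)·e^(rT) = (671.21 − 15.9844)·e^(0.0498·7/12) = 655.2256 × 1.029476 = 674.5390
Value (long) = (F − K)·e^(−rT) = (674.5390 − 603.66) × 0.971368 = 68.8496
Value = €68.85

€68.85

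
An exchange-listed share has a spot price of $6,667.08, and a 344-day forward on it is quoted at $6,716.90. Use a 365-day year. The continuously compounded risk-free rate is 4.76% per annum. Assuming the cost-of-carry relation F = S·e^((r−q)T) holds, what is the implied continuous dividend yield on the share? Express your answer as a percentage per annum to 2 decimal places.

From F = S·e^((r−q)T): (r − q) = ln(F/S)/T
ln(6716.90/6667.08) = ln(1.007473) = 0.007445
(r − q) = 0.007445 / (344/365) = 0.007899
q = r − ln(F/S)/T = 0.0476 − 0.007899 = 0.039701
q = 3.97%

3.97%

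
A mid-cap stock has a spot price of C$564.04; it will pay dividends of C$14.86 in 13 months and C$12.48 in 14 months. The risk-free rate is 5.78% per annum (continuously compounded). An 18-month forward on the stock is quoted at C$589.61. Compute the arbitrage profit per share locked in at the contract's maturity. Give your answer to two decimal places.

PV(dividends) I = 14.86·e^(−0.0578·13/12) + 12.48·e^(−0.0578·14/12) = 25.6242
Fair forward F* = (S − I)·e^(rT) = (564.04 − 25.6242)·e^0.086700 = 538.4158 × 1.090569 = 587.1796
Market C$589.61 > fair 587.1796: forward overpriced → cash-and-carry (borrow at r, buy the stock and collect the dividends, short the forward).
Profit at T = |F_mkt − F*| = |589.61 − 587.1796| = C$2.43 per share

C$2.43 per share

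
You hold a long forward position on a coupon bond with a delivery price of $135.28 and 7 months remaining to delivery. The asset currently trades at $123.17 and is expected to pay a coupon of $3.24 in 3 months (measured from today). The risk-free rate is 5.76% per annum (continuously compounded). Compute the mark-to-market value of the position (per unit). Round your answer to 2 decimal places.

-$10.83

PV(remaining coupons) I = 3.24·e^(−0.0576·3/12) = 3.1937
Current forward F = (S − I)·e^(rT) = (123.17 − 3.1937)·e^(0.0576·7/12) = 119.9763 × 1.034171 = 124.0760
Value (long) = (F − K)·e^(−rT) = (124.0760 − 135.28) × 0.966958 = -10.8338
Value = -$10.83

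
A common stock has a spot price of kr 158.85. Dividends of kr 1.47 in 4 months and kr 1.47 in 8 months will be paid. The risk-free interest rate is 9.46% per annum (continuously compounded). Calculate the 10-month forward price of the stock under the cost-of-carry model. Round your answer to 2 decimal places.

PV(dividends) I = 1.47·e^(−0.0946·4/12) + 1.47·e^(−0.0946·8/12)
I = 1.4244 + 1.3802 = 2.8046
F = (S − I)·e^(rT) = (158.85 − 2.8046) · e^(0.0946·10/12)
= 156.0454 · e^0.078833 = 156.0454 × 1.082024 = kr 168.84

kr 168.84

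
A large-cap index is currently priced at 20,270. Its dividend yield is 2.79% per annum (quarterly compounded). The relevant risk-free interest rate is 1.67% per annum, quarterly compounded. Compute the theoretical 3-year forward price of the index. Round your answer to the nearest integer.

F = S · (1+r/4)^(4T) / (1+q/4)^(4T)
= 20270 × 1.051267 / 1.086987 = 20270 × 0.967139
F = 19,604

19,604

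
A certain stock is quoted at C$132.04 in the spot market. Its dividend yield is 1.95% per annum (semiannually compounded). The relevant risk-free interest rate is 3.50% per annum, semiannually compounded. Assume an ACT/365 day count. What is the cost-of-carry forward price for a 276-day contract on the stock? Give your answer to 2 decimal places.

F = S · (1+r/2)^(2T) / (1+q/2)^(2T)
= 132.04 × 1.026584 / 1.014782 = 132.04 × 1.011630
F = C$133.58

C$133.58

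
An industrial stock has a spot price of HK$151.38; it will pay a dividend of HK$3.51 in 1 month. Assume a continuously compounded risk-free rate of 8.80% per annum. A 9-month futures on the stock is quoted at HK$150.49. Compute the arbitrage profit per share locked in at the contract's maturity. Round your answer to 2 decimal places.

HK$7.50 per share

PV(dividends) I = 3.51·e^(−0.0880·1/12) = 3.4844
Fair futures F* = (S − I)·e^(rT) = (151.38 − 3.4844)·e^0.066000 = 147.8956 × 1.068227 = 157.9861
Market HK$150.49 < fair 157.9861: forward underpriced → reverse cash-and-carry (short the stock, invest proceeds at r, pay the dividends, go long the forward).
Profit at T = |F_mkt − F*| = |150.49 − 157.9861| = HK$7.50 per share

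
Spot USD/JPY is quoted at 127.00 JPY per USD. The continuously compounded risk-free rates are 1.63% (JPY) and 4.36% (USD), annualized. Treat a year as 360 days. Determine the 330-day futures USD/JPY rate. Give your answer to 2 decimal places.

F = S·e^((r_JPY − r_USD)T) = 127.00 · e^((0.0163 − 0.0436) × 330/360)
= 127.00 · e^-0.025025 = 127.00 × 0.975286
F = 123.86 JPY per USD

123.86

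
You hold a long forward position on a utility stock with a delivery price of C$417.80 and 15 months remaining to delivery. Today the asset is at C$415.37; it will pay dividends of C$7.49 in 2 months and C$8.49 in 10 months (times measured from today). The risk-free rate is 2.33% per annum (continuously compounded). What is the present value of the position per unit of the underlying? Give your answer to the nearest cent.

-C$6.22

PV(remaining dividends) I = 7.49·e^(−0.0233·2/12) + 8.49·e^(−0.0233·10/12) = 15.7877
Current forward F = (S − I)·e^(rT) = (415.37 − 15.7877)·e^(0.0233·15/12) = 399.5823 × 1.029553 = 411.3912
Value (long) = (F − K)·e^(−rT) = (411.3912 − 417.80) × 0.971295 = -6.2248
Value = -C$6.22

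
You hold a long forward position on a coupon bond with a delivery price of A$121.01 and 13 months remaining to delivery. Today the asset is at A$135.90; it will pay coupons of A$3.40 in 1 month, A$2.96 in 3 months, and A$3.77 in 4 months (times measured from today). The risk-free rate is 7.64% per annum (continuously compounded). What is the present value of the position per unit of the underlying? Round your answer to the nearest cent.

PV(remaining coupons) I = 3.40·e^(−0.0764·1/12) + 2.96·e^(−0.0764·3/12) + 3.77·e^(−0.0764·4/12) = 9.9576
Current forward F = (S − I)·e^(rT) = (135.90 − 9.9576)·e^(0.0764·13/12) = 125.9424 × 1.086288 = 136.8097
Value (long) = (F − K)·e^(−rT) = (136.8097 − 121.01) × 0.920566 = 14.5447
Value = A$14.54

A$14.54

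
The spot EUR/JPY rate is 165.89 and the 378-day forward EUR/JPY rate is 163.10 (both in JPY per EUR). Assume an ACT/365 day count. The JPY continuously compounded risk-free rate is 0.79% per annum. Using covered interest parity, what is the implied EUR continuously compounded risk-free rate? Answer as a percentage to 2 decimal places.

2.43%

F = S·e^((r_JPY − r_EUR)T) ⇒ r_EUR = r_JPY − ln(F/S)/T
ln(163.10/165.89) = -0.016961; /(378/365) = -0.016378
r_EUR = 0.0079 + 0.016378 = 0.024278
r_EUR = 2.43%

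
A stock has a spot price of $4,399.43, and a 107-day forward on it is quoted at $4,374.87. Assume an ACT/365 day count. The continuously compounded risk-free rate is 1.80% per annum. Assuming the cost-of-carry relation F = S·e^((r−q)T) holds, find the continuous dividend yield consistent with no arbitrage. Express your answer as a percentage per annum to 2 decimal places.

From F = S·e^((r−q)T): (r − q) = ln(F/S)/T
ln(4374.87/4399.43) = ln(0.994417) = -0.005599
(r − q) = -0.005599 / (107/365) = -0.019099
q = r − ln(F/S)/T = 0.0180 + 0.019099 = 0.037099
q = 3.71%

3.71%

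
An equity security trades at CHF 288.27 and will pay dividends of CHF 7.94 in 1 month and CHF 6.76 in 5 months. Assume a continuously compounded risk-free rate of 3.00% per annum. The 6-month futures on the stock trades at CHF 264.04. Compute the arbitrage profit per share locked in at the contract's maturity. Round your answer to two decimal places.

CHF 13.77 per share

PV(dividends) I = 7.94·e^(−0.0300·1/12) + 6.76·e^(−0.0300·5/12) = 14.5962
Fair futures F* = (S − I)·e^(rT) = (288.27 − 14.5962)·e^0.015000 = 273.6738 × 1.015113 = 277.8098
Market CHF 264.04 < fair 277.8098: forward underpriced → reverse cash-and-carry (short the stock, invest proceeds at r, pay the dividends, go long the forward).
Profit at T = |F_mkt − F*| = |264.04 − 277.8098| = CHF 13.77 per share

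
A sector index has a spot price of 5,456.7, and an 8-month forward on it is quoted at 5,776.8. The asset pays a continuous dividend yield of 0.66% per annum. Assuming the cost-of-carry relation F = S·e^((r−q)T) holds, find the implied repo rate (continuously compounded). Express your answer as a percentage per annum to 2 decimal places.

From F = S·e^((r−q)T): (r − q) = ln(F/S)/T
ln(5776.8/5456.7) = ln(1.058662) = 0.057006
(r − q) = 0.057006 / (8/12) = 0.085509
r = ln(F/S)/T + q = 0.085509 + 0.0066 = 0.092109
r = 9.21%

9.21%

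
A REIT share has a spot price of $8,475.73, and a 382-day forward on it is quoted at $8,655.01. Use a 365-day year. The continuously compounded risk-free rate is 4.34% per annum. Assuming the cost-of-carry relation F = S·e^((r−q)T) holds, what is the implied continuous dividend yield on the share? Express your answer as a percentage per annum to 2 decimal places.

2.34%

From F = S·e^((r−q)T): (r − q) = ln(F/S)/T
ln(8655.01/8475.73) = ln(1.021152) = 0.020931
(r − q) = 0.020931 / (382/365) = 0.020000
q = r − ln(F/S)/T = 0.0434 − 0.020000 = 0.023400
q = 2.34%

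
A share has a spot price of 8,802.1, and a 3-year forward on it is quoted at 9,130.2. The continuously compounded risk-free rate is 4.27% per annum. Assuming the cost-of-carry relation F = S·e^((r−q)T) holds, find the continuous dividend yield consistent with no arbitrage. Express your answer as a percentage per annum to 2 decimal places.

From F = S·e^((r−q)T): (r − q) = ln(F/S)/T
ln(9130.2/8802.1) = ln(1.037275) = 0.036597
(r − q) = 0.036597 / (3) = 0.012199
q = r − ln(F/S)/T = 0.0427 − 0.012199 = 0.030501
q = 3.05%

3.05%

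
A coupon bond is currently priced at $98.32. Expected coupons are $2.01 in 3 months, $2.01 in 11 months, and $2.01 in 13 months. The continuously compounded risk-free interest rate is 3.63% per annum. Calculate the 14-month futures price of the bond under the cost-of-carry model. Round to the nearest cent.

$96.45

PV(coupons) I = 2.01·e^(−0.0363·3/12) + 2.01·e^(−0.0363·11/12) + 2.01·e^(−0.0363·13/12)
I = 1.9918 + 1.9442 + 1.9325 = 5.8685
F = (S − I)·e^(rT) = (98.32 − 5.8685) · e^(0.0363·14/12)
= 92.4515 · e^0.042350 = 92.4515 × 1.043260 = $96.45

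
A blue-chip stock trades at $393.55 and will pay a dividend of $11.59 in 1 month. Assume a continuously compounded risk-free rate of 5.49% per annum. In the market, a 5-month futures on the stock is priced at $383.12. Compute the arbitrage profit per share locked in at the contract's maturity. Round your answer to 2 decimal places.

$7.73 per share

PV(dividends) I = 11.59·e^(−0.0549·1/12) = 11.5371
Fair futures F* = (S − I)·e^(rT) = (393.55 − 11.5371)·e^0.022875 = 382.0129 × 1.023139 = 390.8523
Market $383.12 < fair 390.8523: forward underpriced → reverse cash-and-carry (short the stock, invest proceeds at r, pay the dividends, go long the forward).
Profit at T = |F_mkt − F*| = |383.12 − 390.8523| = $7.73 per share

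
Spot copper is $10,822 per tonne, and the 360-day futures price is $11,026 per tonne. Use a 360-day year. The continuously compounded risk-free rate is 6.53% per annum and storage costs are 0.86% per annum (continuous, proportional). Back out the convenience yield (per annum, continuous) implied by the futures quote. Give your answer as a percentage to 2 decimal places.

5.52%

F = S·e^((r+u−y)T) ⇒ (r+u−y) = ln(F/S)/T
ln(11026/10822) = 0.018675; /T ⇒ 0.018675
y = r + u − ln(F/S)/T = 0.0653 + 0.0086 − 0.018675 = 0.055225
y = 5.52%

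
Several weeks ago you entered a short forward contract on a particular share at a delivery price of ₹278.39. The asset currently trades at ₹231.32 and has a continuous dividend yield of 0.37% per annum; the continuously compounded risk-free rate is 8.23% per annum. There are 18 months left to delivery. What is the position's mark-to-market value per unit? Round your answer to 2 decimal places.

₹16.02

Current fair forward for the remaining 18 months: F = S·e^((r − q)·T), (r − q) = 0.0823 − 0.0037 = 0.0786
F = 231.32 · e^(0.0786 × 18/12) = 231.32 × 1.125132 = 260.2655
Value of long forward = (F − K)·e^(−rT) = (260.2655 − 278.39) · e^(−0.0823·18/12)
= -18.1245 × 0.883866 = -16.02
Short position value = −(long value) = ₹16.02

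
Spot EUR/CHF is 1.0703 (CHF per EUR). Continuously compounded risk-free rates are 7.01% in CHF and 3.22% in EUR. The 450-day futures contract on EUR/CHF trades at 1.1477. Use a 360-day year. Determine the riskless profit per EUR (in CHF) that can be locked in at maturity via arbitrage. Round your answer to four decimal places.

Fair futures: F* = S·e^(carry·T), with carry = (r_CHF − r_EUR) = 0.0701 − 0.0322 = 0.0379
F* = 1.0703 · e^(0.0379 × 450/360) = 1.0703 · e^0.047375 = 1.0703 × 1.048515 = 1.1222
Market 1.1477 > fair 1.1222: forward overpriced → cash-and-carry (buy spot, short the forward).
At maturity, profit = |F_mkt − F*| = |1.1477 − 1.1222| = 0.0255 per EUR (in CHF)

0.0255 per EUR (in CHF)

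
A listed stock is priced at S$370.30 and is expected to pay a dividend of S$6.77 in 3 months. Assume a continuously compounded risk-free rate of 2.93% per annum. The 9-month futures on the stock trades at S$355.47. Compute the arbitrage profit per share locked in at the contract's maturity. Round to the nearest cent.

S$16.19 per share

PV(dividends) I = 6.77·e^(−0.0293·3/12) = 6.7206
Fair futures F* = (S − I)·e^(rT) = (370.30 − 6.7206)·e^0.021975 = 363.5794 × 1.022218 = 371.6574
Market S$355.47 < fair 371.6574: forward underpriced → reverse cash-and-carry (short the stock, invest proceeds at r, pay the dividends, go long the forward).
Profit at T = |F_mkt − F*| = |355.47 − 371.6574| = S$16.19 per share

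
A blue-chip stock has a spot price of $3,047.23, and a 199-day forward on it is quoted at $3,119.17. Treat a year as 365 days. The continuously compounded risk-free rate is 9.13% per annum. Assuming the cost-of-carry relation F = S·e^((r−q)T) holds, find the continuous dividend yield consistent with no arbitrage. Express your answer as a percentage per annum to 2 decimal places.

4.85%

From F = S·e^((r−q)T): (r − q) = ln(F/S)/T
ln(3119.17/3047.23) = ln(1.023608) = 0.023334
(r − q) = 0.023334 / (199/365) = 0.042799
q = r − ln(F/S)/T = 0.0913 − 0.042799 = 0.048501
q = 4.85%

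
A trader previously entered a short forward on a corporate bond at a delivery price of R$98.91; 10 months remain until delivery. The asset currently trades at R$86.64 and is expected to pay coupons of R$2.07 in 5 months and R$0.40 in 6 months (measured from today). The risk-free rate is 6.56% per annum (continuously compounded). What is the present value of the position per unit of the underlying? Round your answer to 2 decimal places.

PV(remaining coupons) I = 2.07·e^(−0.0656·5/12) + 0.40·e^(−0.0656·6/12) = 2.4013
Current forward F = (S − I)·e^(rT) = (86.64 − 2.4013)·e^(0.0656·10/12) = 84.2387 × 1.056188 = 88.9719
Value (long) = (F − K)·e^(−rT) = (88.9719 − 98.91) × 0.946801 = -9.4094
Short position value = −(long value) = R$9.41

R$9.41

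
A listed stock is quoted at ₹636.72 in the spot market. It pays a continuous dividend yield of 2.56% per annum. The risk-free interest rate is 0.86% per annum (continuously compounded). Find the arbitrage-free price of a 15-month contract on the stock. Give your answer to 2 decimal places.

F = S·e^((r − q)T) = 636.72 · e^((0.0086 − 0.0256) × 15/12)
= 636.72 · e^-0.021250 = 636.72 × 0.978974
F = ₹623.33

₹623.33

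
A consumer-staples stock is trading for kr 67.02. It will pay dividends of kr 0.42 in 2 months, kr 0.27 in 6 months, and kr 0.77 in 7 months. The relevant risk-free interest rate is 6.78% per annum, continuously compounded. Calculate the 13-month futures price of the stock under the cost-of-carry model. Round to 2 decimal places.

kr 70.60

PV(dividends) I = 0.42·e^(−0.0678·2/12) + 0.27·e^(−0.0678·6/12) + 0.77·e^(−0.0678·7/12)
I = 0.4153 + 0.2610 + 0.7401 = 1.4164
F = (S − I)·e^(rT) = (67.02 − 1.4164) · e^(0.0678·13/12)
= 65.6036 · e^0.073450 = 65.6036 × 1.076215 = kr 70.60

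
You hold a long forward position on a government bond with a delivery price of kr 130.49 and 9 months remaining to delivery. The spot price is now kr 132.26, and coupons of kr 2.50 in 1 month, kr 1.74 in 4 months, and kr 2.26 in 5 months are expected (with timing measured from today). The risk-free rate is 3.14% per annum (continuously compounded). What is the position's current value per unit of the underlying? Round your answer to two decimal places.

PV(remaining coupons) I = 2.50·e^(−0.0314·1/12) + 1.74·e^(−0.0314·4/12) + 2.26·e^(−0.0314·5/12) = 6.4460
Current forward F = (S − I)·e^(rT) = (132.26 − 6.4460)·e^(0.0314·9/12) = 125.8140 × 1.023829 = 128.8120
Value (long) = (F − K)·e^(−rT) = (128.8120 − 130.49) × 0.976725 = -1.6389
Value = -kr 1.64

-kr 1.64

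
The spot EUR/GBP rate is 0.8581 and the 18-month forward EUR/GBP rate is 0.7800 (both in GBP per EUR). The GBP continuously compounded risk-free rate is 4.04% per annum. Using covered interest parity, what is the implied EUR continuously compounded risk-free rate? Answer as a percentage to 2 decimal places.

10.40%

F = S·e^((r_GBP − r_EUR)T) ⇒ r_EUR = r_GBP − ln(F/S)/T
ln(0.7800/0.8581) = -0.095427; /(18/12) = -0.063618
r_EUR = 0.0404 + 0.063618 = 0.104018
r_EUR = 10.40%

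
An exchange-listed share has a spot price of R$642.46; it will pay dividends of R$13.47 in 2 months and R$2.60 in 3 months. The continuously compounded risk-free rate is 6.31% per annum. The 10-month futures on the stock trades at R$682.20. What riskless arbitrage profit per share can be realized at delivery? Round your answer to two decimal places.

PV(dividends) I = 13.47·e^(−0.0631·2/12) + 2.60·e^(−0.0631·3/12) = 15.8884
Fair futures F* = (S − I)·e^(rT) = (642.46 − 15.8884)·e^0.052583 = 626.5716 × 1.053990 = 660.4002
Market R$682.20 > fair 660.4002: forward overpriced → cash-and-carry (borrow at r, buy the stock and collect the dividends, short the forward).
Profit at T = |F_mkt − F*| = |682.20 − 660.4002| = R$21.80 per share

R$21.80 per share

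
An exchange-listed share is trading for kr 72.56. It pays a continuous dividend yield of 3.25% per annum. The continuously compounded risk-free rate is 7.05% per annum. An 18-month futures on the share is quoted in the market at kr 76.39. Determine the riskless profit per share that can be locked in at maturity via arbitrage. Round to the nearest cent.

Fair futures: F* = S·e^(carry·T), with carry = (r − q) = 0.0705 − 0.0325 = 0.0380
F* = 72.56 · e^(0.0380 × 18/12) = 72.56 · e^0.057000 = 72.56 × 1.058656 = kr 76.8161
Market kr 76.39 < fair kr 76.8161: forward underpriced → reverse cash-and-carry (short spot, go long the forward).
At maturity, profit = |F_mkt − F*| = |76.39 − 76.8161| = kr 0.43 per share

kr 0.43 per share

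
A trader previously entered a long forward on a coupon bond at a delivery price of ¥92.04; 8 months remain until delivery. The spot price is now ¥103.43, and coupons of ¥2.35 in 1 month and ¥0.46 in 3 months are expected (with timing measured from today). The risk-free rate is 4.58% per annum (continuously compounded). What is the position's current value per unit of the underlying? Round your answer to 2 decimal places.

PV(remaining coupons) I = 2.35·e^(−0.0458·1/12) + 0.46·e^(−0.0458·3/12) = 2.7958
Current forward F = (S − I)·e^(rT) = (103.43 − 2.7958)·e^(0.0458·8/12) = 100.6342 × 1.031004 = 103.7543
Value (long) = (F − K)·e^(−rT) = (103.7543 − 92.04) × 0.969928 = 11.3620
Value = ¥11.36

¥11.36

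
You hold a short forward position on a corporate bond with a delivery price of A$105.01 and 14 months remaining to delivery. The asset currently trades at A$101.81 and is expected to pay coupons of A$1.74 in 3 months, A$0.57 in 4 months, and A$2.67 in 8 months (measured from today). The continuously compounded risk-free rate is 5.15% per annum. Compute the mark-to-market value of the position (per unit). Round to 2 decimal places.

PV(remaining coupons) I = 1.74·e^(−0.0515·3/12) + 0.57·e^(−0.0515·4/12) + 2.67·e^(−0.0515·8/12) = 4.8579
Current forward F = (S − I)·e^(rT) = (101.81 − 4.8579)·e^(0.0515·14/12) = 96.9521 × 1.061925 = 102.9559
Value (long) = (F − K)·e^(−rT) = (102.9559 − 105.01) × 0.941686 = -1.9343
Short position value = −(long value) = A$1.93

A$1.93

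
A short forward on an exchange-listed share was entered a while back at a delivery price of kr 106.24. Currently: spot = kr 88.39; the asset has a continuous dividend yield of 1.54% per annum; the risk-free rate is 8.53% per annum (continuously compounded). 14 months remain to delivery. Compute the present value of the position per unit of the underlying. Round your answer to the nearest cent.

Current fair forward for the remaining 14 months: F = S·e^((r − q)·T), (r − q) = 0.0853 − 0.0154 = 0.0699
F = 88.39 · e^(0.0699 × 14/12) = 88.39 × 1.084967 = 95.9002
Value of long forward = (F − K)·e^(−rT) = (95.9002 − 106.24) · e^(−0.0853·14/12)
= -10.3398 × 0.905275 = -9.36
Short position value = −(long value) = kr 9.36

kr 9.36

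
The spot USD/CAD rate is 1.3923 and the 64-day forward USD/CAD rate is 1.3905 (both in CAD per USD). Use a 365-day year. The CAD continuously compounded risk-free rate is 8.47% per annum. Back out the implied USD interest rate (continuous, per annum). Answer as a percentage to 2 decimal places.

9.21%

F = S·e^((r_CAD − r_USD)T) ⇒ r_USD = r_CAD − ln(F/S)/T
ln(1.3905/1.3923) = -0.001294; /(64/365) = -0.007380
r_USD = 0.0847 + 0.007380 = 0.092080
r_USD = 9.21%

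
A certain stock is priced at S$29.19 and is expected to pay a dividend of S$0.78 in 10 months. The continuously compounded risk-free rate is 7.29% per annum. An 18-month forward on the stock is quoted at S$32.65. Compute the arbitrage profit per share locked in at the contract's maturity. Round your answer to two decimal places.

S$0.91 per share

PV(dividends) I = 0.78·e^(−0.0729·10/12) = 0.7340
Fair forward F* = (S − I)·e^(rT) = (29.19 − 0.7340)·e^0.109350 = 28.4560 × 1.115553 = 31.7442
Market S$32.65 > fair 31.7442: forward overpriced → cash-and-carry (borrow at r, buy the stock and collect the dividends, short the forward).
Profit at T = |F_mkt − F*| = |32.65 − 31.7442| = S$0.91 per share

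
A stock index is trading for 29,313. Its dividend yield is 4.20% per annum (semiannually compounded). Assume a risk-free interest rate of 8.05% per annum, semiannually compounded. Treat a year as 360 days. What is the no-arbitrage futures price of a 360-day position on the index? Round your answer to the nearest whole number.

F = S · (1+r/2)^(2T) / (1+q/2)^(2T)
= 29313 × 1.082120 / 1.042441 = 29313 × 1.038064
F = 30,429

30,429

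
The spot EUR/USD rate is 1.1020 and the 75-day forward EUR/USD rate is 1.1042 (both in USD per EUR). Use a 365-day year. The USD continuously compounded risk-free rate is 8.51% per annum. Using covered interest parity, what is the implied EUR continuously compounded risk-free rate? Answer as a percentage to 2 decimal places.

F = S·e^((r_USD − r_EUR)T) ⇒ r_EUR = r_USD − ln(F/S)/T
ln(1.1042/1.1020) = 0.001994; /(75/365) = 0.009704
r_EUR = 0.0851 − 0.009704 = 0.075396
r_EUR = 7.54%

7.54%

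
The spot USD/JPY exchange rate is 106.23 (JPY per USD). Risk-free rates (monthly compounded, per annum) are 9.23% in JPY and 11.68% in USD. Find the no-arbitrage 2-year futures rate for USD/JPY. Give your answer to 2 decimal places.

101.19

By covered interest parity, F = S · (1+r_JPY/12)^(12T) / (1+r_USD/12)^(12T)
= 106.23 × 1.201888 / 1.261713 = 106.23 × 0.952584
F = 101.19 JPY per USD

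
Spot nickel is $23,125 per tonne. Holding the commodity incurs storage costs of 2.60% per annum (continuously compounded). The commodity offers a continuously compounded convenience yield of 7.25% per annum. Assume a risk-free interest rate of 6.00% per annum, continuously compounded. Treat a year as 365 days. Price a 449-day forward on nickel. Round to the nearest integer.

$23,512 per tonne

Net carry = r + u − y = 0.0600 + 0.0260 − 0.0725 = 0.0135
F = S·e^((r+u−y)T) = 23125 · e^(0.0135 × 449/365) = 23125 · e^0.016607
= 23125 × 1.016746 = $23,512 per tonne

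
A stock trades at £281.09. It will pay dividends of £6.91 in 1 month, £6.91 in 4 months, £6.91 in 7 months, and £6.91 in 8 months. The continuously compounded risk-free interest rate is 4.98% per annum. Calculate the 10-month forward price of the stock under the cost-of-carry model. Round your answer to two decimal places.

PV(dividends) I = 6.91·e^(−0.0498·1/12) + 6.91·e^(−0.0498·4/12) + 6.91·e^(−0.0498·7/12) + 6.91·e^(−0.0498·8/12)
I = 6.8814 + 6.7962 + 6.7122 + 6.6844 = 27.0742
F = (S − I)·e^(rT) = (281.09 − 27.0742) · e^(0.0498·10/12)
= 254.0158 · e^0.041500 = 254.0158 × 1.042373 = £264.78

£264.78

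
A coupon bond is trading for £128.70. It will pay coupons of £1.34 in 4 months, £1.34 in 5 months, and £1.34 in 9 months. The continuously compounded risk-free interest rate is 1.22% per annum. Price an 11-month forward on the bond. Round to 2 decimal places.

£126.11

PV(coupons) I = 1.34·e^(−0.0122·4/12) + 1.34·e^(−0.0122·5/12) + 1.34·e^(−0.0122·9/12)
I = 1.3346 + 1.3332 + 1.3278 = 3.9956
F = (S − I)·e^(rT) = (128.70 − 3.9956) · e^(0.0122·11/12)
= 124.7044 · e^0.011183 = 124.7044 × 1.011246 = £126.11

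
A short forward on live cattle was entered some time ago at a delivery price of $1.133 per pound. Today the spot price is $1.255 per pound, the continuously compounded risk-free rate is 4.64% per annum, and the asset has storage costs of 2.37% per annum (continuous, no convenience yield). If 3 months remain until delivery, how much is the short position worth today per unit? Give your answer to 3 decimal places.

Current fair forward for the remaining 3 months: F = S·e^((r + u)·T), (r + u) = 0.0464 + 0.0237 = 0.0701
F = 1.255 · e^(0.0701 × 3/12) = 1.255 × 1.017679 = 1.2772
Value of long forward = (F − K)·e^(−rT) = (1.2772 − 1.133) · e^(−0.0464·3/12)
= 0.1442 × 0.988467 = 0.143
Short position value = −(long value) = -$0.143

-$0.143 per pound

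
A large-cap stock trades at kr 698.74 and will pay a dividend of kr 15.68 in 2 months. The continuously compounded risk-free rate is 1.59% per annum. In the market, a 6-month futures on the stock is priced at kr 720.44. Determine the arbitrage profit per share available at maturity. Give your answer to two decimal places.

PV(dividends) I = 15.68·e^(−0.0159·2/12) = 15.6385
Fair futures F* = (S − I)·e^(rT) = (698.74 − 15.6385)·e^0.007950 = 683.1015 × 1.007982 = 688.5540
Market kr 720.44 > fair 688.5540: forward overpriced → cash-and-carry (borrow at r, buy the stock and collect the dividends, short the forward).
Profit at T = |F_mkt − F*| = |720.44 − 688.5540| = kr 31.89 per share

kr 31.89 per share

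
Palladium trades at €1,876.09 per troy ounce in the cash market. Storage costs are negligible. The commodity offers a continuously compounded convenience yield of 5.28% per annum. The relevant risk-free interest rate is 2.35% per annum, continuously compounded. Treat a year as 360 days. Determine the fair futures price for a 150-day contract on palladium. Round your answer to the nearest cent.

Net carry = r + u − y = 0.0235 + 0.0000 − 0.0528 = -0.0293
F = S·e^((r+u−y)T) = 1876.09 · e^(-0.0293 × 150/360) = 1876.09 · e^-0.01220833
= 1876.09 × 0.98786589 = €1,853.33 per troy ounce

€1,853.33 per troy ounce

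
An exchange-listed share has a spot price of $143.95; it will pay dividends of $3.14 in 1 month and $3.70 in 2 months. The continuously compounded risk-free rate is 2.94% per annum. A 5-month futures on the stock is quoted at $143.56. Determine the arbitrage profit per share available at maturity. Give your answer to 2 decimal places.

PV(dividends) I = 3.14·e^(−0.0294·1/12) + 3.70·e^(−0.0294·2/12) = 6.8142
Fair futures F* = (S − I)·e^(rT) = (143.95 − 6.8142)·e^0.012250 = 137.1358 × 1.012325 = 138.8260
Market $143.56 > fair 138.8260: forward overpriced → cash-and-carry (borrow at r, buy the stock and collect the dividends, short the forward).
Profit at T = |F_mkt − F*| = |143.56 − 138.8260| = $4.73 per share

$4.73 per share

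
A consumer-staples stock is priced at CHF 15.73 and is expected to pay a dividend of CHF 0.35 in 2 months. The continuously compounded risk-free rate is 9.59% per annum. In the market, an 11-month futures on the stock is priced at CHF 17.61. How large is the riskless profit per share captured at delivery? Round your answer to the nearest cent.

CHF 0.81 per share

PV(dividends) I = 0.35·e^(−0.0959·2/12) = 0.3445
Fair futures F* = (S − I)·e^(rT) = (15.73 − 0.3445)·e^0.087908 = 15.3855 × 1.091888 = 16.7992
Market CHF 17.61 > fair 16.7992: forward overpriced → cash-and-carry (borrow at r, buy the stock and collect the dividends, short the forward).
Profit at T = |F_mkt − F*| = |17.61 − 16.7992| = CHF 0.81 per share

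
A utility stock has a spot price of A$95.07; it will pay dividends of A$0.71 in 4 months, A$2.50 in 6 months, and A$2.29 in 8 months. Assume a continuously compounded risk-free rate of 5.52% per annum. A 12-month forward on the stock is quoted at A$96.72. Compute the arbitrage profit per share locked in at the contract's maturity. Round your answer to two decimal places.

PV(dividends) I = 0.71·e^(−0.0552·4/12) + 2.50·e^(−0.0552·6/12) + 2.29·e^(−0.0552·8/12) = 5.3363
Fair forward F* = (S − I)·e^(rT) = (95.07 − 5.3363)·e^0.055200 = 89.7337 × 1.056752 = 94.8263
Market A$96.72 > fair 94.8263: forward overpriced → cash-and-carry (borrow at r, buy the stock and collect the dividends, short the forward).
Profit at T = |F_mkt − F*| = |96.72 − 94.8263| = A$1.89 per share

A$1.89 per share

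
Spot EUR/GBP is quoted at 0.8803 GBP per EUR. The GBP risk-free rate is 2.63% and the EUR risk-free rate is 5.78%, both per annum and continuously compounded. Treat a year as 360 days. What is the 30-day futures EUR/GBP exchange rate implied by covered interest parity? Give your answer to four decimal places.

F = S·e^((r_GBP − r_EUR)T) = 0.8803 · e^((0.0263 − 0.0578) × 30/360)
= 0.8803 · e^-0.002625 = 0.8803 × 0.997378
F = 0.8780 GBP per EUR

0.8780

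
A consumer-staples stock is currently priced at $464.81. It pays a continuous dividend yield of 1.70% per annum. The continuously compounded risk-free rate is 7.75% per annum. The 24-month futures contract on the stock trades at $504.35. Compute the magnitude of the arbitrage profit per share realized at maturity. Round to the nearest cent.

Fair futures: F* = S·e^(carry·T), with carry = (r − q) = 0.0775 − 0.0170 = 0.0605
F* = 464.81 · e^(0.0605 × 24/12) = 464.81 · e^0.121000 = 464.81 × 1.128625 = $524.5962
Market $504.35 < fair $524.5962: forward underpriced → reverse cash-and-carry (short spot, go long the forward).
At maturity, profit = |F_mkt − F*| = |504.35 − 524.5962| = $20.25 per share

$20.25 per share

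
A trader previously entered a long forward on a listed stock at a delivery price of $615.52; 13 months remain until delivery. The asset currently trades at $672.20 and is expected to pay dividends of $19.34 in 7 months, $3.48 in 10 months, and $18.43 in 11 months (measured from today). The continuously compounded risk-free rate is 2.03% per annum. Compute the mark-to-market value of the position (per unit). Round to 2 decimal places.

$29.44

PV(remaining dividends) I = 19.34·e^(−0.0203·7/12) + 3.48·e^(−0.0203·10/12) + 18.43·e^(−0.0203·11/12) = 40.6242
Current forward F = (S − I)·e^(rT) = (672.20 − 40.6242)·e^(0.0203·13/12) = 631.5758 × 1.022235 = 645.6189
Value (long) = (F − K)·e^(−rT) = (645.6189 − 615.52) × 0.978248 = 29.4442
Value = $29.44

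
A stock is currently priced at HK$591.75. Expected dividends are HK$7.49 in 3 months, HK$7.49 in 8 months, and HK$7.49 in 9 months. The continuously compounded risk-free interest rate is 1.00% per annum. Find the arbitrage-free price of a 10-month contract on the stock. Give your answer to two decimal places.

PV(dividends) I = 7.49·e^(−0.0100·3/12) + 7.49·e^(−0.0100·8/12) + 7.49·e^(−0.0100·9/12)
I = 7.4713 + 7.4402 + 7.4340 = 22.3455
F = (S − I)·e^(rT) = (591.75 − 22.3455) · e^(0.0100·10/12)
= 569.4045 · e^0.008333 = 569.4045 × 1.008368 = HK$574.17

HK$574.17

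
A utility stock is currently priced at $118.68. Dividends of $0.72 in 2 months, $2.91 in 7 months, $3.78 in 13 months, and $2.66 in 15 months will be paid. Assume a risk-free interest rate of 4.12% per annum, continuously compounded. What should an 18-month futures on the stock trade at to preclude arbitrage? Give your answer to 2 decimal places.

PV(dividends) I = 0.72·e^(−0.0412·2/12) + 2.91·e^(−0.0412·7/12) + 3.78·e^(−0.0412·13/12) + 2.66·e^(−0.0412·15/12)
I = 0.7151 + 2.8409 + 3.6150 + 2.5265 = 9.6975
F = (S − I)·e^(rT) = (118.68 − 9.6975) · e^(0.0412·18/12)
= 108.9825 · e^0.061800 = 108.9825 × 1.063750 = $115.93

$115.93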